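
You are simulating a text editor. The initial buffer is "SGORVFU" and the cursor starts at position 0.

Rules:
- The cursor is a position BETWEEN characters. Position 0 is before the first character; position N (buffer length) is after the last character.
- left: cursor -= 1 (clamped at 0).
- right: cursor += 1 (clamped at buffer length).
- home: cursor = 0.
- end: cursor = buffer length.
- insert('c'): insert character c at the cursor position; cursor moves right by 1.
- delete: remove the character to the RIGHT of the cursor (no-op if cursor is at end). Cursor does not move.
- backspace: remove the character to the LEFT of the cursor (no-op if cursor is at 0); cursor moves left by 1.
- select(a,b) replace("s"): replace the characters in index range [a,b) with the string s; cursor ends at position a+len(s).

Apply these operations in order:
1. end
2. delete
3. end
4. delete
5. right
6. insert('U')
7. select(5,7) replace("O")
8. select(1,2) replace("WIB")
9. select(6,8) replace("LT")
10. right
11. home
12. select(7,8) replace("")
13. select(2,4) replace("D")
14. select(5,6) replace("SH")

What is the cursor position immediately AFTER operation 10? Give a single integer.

After op 1 (end): buf='SGORVFU' cursor=7
After op 2 (delete): buf='SGORVFU' cursor=7
After op 3 (end): buf='SGORVFU' cursor=7
After op 4 (delete): buf='SGORVFU' cursor=7
After op 5 (right): buf='SGORVFU' cursor=7
After op 6 (insert('U')): buf='SGORVFUU' cursor=8
After op 7 (select(5,7) replace("O")): buf='SGORVOU' cursor=6
After op 8 (select(1,2) replace("WIB")): buf='SWIBORVOU' cursor=4
After op 9 (select(6,8) replace("LT")): buf='SWIBORLTU' cursor=8
After op 10 (right): buf='SWIBORLTU' cursor=9

Answer: 9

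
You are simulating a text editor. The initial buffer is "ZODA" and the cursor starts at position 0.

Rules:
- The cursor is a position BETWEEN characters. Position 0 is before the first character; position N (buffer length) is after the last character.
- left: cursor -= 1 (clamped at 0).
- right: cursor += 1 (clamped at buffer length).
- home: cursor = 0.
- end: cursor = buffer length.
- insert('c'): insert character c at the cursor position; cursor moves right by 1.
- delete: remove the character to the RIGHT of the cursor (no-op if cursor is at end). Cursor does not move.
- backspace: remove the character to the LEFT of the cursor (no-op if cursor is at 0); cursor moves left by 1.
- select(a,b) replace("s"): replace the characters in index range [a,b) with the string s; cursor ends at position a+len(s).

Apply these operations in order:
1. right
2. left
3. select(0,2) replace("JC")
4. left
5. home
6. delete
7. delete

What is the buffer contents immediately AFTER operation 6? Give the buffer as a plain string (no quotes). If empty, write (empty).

After op 1 (right): buf='ZODA' cursor=1
After op 2 (left): buf='ZODA' cursor=0
After op 3 (select(0,2) replace("JC")): buf='JCDA' cursor=2
After op 4 (left): buf='JCDA' cursor=1
After op 5 (home): buf='JCDA' cursor=0
After op 6 (delete): buf='CDA' cursor=0

Answer: CDA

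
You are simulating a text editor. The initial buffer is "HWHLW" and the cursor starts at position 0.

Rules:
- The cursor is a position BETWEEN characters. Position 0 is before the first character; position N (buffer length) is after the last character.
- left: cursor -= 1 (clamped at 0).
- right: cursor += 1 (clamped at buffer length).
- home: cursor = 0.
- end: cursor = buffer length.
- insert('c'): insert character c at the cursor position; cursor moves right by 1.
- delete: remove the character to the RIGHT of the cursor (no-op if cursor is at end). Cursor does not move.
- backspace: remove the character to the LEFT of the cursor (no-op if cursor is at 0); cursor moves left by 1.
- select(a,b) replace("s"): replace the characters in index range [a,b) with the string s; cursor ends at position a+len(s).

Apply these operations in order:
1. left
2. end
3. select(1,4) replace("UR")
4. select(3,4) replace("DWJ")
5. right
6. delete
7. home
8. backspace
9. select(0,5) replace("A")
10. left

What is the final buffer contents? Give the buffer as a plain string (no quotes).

Answer: AJ

Derivation:
After op 1 (left): buf='HWHLW' cursor=0
After op 2 (end): buf='HWHLW' cursor=5
After op 3 (select(1,4) replace("UR")): buf='HURW' cursor=3
After op 4 (select(3,4) replace("DWJ")): buf='HURDWJ' cursor=6
After op 5 (right): buf='HURDWJ' cursor=6
After op 6 (delete): buf='HURDWJ' cursor=6
After op 7 (home): buf='HURDWJ' cursor=0
After op 8 (backspace): buf='HURDWJ' cursor=0
After op 9 (select(0,5) replace("A")): buf='AJ' cursor=1
After op 10 (left): buf='AJ' cursor=0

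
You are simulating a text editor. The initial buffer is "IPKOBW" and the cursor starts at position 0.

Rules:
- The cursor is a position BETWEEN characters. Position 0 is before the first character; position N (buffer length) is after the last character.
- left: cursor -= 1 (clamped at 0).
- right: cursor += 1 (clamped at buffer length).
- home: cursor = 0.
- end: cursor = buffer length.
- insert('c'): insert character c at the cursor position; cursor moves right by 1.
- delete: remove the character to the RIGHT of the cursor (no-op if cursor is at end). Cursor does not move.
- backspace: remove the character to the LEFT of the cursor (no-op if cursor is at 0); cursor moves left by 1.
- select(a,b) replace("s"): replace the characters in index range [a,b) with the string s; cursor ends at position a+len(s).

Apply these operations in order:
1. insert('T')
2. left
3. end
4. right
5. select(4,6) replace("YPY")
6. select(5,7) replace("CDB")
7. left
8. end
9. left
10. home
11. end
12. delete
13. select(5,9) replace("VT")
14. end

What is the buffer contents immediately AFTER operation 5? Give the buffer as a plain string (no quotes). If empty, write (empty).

Answer: TIPKYPYW

Derivation:
After op 1 (insert('T')): buf='TIPKOBW' cursor=1
After op 2 (left): buf='TIPKOBW' cursor=0
After op 3 (end): buf='TIPKOBW' cursor=7
After op 4 (right): buf='TIPKOBW' cursor=7
After op 5 (select(4,6) replace("YPY")): buf='TIPKYPYW' cursor=7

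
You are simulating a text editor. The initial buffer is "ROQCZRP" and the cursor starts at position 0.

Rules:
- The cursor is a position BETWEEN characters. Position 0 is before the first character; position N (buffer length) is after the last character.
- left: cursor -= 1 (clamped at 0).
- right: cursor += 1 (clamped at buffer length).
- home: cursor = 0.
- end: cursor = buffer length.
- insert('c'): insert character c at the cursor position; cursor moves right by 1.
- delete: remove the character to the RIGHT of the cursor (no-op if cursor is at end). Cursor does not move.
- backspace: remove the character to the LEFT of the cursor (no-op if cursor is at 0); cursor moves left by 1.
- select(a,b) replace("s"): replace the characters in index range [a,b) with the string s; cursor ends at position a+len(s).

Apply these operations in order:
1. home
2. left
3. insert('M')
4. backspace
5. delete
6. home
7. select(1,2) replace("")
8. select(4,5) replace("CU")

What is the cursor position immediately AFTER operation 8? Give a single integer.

Answer: 6

Derivation:
After op 1 (home): buf='ROQCZRP' cursor=0
After op 2 (left): buf='ROQCZRP' cursor=0
After op 3 (insert('M')): buf='MROQCZRP' cursor=1
After op 4 (backspace): buf='ROQCZRP' cursor=0
After op 5 (delete): buf='OQCZRP' cursor=0
After op 6 (home): buf='OQCZRP' cursor=0
After op 7 (select(1,2) replace("")): buf='OCZRP' cursor=1
After op 8 (select(4,5) replace("CU")): buf='OCZRCU' cursor=6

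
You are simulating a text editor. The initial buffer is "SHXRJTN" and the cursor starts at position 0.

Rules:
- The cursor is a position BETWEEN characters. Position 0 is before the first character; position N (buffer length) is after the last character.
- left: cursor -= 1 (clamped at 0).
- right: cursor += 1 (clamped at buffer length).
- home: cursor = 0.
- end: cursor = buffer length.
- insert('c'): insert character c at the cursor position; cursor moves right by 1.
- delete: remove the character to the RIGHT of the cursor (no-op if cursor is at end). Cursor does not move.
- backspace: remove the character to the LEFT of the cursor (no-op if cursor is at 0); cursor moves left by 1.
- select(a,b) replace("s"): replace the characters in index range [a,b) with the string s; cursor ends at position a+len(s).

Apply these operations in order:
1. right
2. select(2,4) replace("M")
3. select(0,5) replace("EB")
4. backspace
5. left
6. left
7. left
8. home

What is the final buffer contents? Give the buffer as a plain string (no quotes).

Answer: EN

Derivation:
After op 1 (right): buf='SHXRJTN' cursor=1
After op 2 (select(2,4) replace("M")): buf='SHMJTN' cursor=3
After op 3 (select(0,5) replace("EB")): buf='EBN' cursor=2
After op 4 (backspace): buf='EN' cursor=1
After op 5 (left): buf='EN' cursor=0
After op 6 (left): buf='EN' cursor=0
After op 7 (left): buf='EN' cursor=0
After op 8 (home): buf='EN' cursor=0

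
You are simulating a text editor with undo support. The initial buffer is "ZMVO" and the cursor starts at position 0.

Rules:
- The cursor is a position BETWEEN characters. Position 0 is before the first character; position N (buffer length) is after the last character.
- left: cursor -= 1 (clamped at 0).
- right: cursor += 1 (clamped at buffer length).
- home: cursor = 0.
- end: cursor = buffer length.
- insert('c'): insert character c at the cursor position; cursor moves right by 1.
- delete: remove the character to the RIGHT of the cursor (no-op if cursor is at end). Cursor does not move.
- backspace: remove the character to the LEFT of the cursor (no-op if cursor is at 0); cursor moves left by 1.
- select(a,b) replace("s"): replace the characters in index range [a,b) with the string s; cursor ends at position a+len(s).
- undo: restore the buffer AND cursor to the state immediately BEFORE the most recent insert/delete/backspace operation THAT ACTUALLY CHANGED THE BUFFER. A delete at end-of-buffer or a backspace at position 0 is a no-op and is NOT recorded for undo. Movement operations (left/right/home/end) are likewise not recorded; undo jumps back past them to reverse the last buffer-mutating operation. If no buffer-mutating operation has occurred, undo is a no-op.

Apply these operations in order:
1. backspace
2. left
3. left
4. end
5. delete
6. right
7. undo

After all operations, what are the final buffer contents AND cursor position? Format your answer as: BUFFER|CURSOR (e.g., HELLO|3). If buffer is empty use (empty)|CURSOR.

Answer: ZMVO|4

Derivation:
After op 1 (backspace): buf='ZMVO' cursor=0
After op 2 (left): buf='ZMVO' cursor=0
After op 3 (left): buf='ZMVO' cursor=0
After op 4 (end): buf='ZMVO' cursor=4
After op 5 (delete): buf='ZMVO' cursor=4
After op 6 (right): buf='ZMVO' cursor=4
After op 7 (undo): buf='ZMVO' cursor=4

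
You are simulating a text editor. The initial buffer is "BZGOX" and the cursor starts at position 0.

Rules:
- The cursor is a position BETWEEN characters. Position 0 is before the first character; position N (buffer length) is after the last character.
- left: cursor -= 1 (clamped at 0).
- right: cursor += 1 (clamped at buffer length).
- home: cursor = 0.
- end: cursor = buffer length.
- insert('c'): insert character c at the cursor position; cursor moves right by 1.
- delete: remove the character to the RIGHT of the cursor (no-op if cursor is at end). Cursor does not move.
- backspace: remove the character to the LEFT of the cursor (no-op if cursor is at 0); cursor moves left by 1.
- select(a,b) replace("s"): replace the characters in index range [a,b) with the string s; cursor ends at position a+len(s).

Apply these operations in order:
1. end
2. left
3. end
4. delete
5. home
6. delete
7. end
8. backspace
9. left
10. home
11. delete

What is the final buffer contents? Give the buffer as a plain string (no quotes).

Answer: GO

Derivation:
After op 1 (end): buf='BZGOX' cursor=5
After op 2 (left): buf='BZGOX' cursor=4
After op 3 (end): buf='BZGOX' cursor=5
After op 4 (delete): buf='BZGOX' cursor=5
After op 5 (home): buf='BZGOX' cursor=0
After op 6 (delete): buf='ZGOX' cursor=0
After op 7 (end): buf='ZGOX' cursor=4
After op 8 (backspace): buf='ZGO' cursor=3
After op 9 (left): buf='ZGO' cursor=2
After op 10 (home): buf='ZGO' cursor=0
After op 11 (delete): buf='GO' cursor=0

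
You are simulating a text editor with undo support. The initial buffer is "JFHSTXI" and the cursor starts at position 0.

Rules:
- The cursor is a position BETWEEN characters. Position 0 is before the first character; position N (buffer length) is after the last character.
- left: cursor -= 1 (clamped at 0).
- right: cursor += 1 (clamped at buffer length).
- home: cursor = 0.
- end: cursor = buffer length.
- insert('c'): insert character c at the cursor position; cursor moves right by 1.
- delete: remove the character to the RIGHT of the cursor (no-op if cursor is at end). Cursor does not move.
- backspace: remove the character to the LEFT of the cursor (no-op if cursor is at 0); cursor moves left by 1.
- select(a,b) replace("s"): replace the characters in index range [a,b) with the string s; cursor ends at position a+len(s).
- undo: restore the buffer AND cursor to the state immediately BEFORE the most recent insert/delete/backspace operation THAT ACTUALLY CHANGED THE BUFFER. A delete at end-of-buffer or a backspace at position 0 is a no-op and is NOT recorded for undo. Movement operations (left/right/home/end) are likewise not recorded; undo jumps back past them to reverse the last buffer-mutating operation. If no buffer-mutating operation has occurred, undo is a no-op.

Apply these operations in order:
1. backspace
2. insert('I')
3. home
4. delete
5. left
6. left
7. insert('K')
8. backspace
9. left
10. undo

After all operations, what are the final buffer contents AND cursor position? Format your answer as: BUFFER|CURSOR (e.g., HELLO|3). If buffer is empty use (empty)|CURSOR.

After op 1 (backspace): buf='JFHSTXI' cursor=0
After op 2 (insert('I')): buf='IJFHSTXI' cursor=1
After op 3 (home): buf='IJFHSTXI' cursor=0
After op 4 (delete): buf='JFHSTXI' cursor=0
After op 5 (left): buf='JFHSTXI' cursor=0
After op 6 (left): buf='JFHSTXI' cursor=0
After op 7 (insert('K')): buf='KJFHSTXI' cursor=1
After op 8 (backspace): buf='JFHSTXI' cursor=0
After op 9 (left): buf='JFHSTXI' cursor=0
After op 10 (undo): buf='KJFHSTXI' cursor=1

Answer: KJFHSTXI|1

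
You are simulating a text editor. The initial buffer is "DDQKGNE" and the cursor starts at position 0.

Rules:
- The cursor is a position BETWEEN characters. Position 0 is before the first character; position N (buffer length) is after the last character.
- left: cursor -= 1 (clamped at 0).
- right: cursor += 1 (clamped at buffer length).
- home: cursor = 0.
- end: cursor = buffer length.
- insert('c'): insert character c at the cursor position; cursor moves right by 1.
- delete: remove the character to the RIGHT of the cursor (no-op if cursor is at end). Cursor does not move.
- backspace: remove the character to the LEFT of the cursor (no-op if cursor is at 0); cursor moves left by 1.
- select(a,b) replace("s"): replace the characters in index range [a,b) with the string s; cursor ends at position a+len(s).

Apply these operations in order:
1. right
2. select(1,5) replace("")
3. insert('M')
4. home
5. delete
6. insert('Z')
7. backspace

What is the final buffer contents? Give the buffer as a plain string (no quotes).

Answer: MNE

Derivation:
After op 1 (right): buf='DDQKGNE' cursor=1
After op 2 (select(1,5) replace("")): buf='DNE' cursor=1
After op 3 (insert('M')): buf='DMNE' cursor=2
After op 4 (home): buf='DMNE' cursor=0
After op 5 (delete): buf='MNE' cursor=0
After op 6 (insert('Z')): buf='ZMNE' cursor=1
After op 7 (backspace): buf='MNE' cursor=0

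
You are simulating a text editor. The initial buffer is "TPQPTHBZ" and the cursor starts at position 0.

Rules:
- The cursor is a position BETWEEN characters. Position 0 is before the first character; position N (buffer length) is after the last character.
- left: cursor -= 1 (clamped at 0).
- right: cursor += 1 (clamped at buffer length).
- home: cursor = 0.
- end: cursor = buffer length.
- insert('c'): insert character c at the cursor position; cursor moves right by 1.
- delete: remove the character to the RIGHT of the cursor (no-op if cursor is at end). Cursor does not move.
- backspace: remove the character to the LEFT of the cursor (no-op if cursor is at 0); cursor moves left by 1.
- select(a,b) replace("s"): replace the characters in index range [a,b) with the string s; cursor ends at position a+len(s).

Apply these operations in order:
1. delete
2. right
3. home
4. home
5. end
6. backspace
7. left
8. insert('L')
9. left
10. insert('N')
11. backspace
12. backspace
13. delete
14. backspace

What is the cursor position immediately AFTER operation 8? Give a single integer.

Answer: 6

Derivation:
After op 1 (delete): buf='PQPTHBZ' cursor=0
After op 2 (right): buf='PQPTHBZ' cursor=1
After op 3 (home): buf='PQPTHBZ' cursor=0
After op 4 (home): buf='PQPTHBZ' cursor=0
After op 5 (end): buf='PQPTHBZ' cursor=7
After op 6 (backspace): buf='PQPTHB' cursor=6
After op 7 (left): buf='PQPTHB' cursor=5
After op 8 (insert('L')): buf='PQPTHLB' cursor=6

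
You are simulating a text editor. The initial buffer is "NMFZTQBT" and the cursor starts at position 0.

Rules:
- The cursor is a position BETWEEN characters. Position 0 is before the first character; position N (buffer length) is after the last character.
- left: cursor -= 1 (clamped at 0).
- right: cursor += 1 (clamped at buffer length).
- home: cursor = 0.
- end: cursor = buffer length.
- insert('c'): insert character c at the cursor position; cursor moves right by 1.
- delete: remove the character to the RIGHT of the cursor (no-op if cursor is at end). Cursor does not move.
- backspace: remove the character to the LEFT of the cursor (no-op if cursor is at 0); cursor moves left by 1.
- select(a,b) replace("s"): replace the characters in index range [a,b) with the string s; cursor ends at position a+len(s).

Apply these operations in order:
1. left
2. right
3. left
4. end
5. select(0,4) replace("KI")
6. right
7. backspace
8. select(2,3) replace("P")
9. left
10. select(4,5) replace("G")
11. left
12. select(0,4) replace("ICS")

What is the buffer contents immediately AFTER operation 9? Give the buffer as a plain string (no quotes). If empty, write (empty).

After op 1 (left): buf='NMFZTQBT' cursor=0
After op 2 (right): buf='NMFZTQBT' cursor=1
After op 3 (left): buf='NMFZTQBT' cursor=0
After op 4 (end): buf='NMFZTQBT' cursor=8
After op 5 (select(0,4) replace("KI")): buf='KITQBT' cursor=2
After op 6 (right): buf='KITQBT' cursor=3
After op 7 (backspace): buf='KIQBT' cursor=2
After op 8 (select(2,3) replace("P")): buf='KIPBT' cursor=3
After op 9 (left): buf='KIPBT' cursor=2

Answer: KIPBT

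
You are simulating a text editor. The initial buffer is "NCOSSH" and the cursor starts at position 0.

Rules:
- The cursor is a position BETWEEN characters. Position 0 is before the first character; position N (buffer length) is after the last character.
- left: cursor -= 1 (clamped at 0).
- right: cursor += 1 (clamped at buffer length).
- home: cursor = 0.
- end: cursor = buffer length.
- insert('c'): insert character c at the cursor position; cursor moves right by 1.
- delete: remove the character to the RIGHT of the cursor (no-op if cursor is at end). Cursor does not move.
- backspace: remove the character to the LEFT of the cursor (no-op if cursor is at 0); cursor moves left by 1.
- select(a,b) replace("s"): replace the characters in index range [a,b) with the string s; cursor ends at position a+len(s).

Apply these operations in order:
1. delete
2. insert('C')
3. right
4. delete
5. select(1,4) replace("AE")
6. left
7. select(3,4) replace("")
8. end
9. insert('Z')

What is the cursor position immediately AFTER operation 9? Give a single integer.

After op 1 (delete): buf='COSSH' cursor=0
After op 2 (insert('C')): buf='CCOSSH' cursor=1
After op 3 (right): buf='CCOSSH' cursor=2
After op 4 (delete): buf='CCSSH' cursor=2
After op 5 (select(1,4) replace("AE")): buf='CAEH' cursor=3
After op 6 (left): buf='CAEH' cursor=2
After op 7 (select(3,4) replace("")): buf='CAE' cursor=3
After op 8 (end): buf='CAE' cursor=3
After op 9 (insert('Z')): buf='CAEZ' cursor=4

Answer: 4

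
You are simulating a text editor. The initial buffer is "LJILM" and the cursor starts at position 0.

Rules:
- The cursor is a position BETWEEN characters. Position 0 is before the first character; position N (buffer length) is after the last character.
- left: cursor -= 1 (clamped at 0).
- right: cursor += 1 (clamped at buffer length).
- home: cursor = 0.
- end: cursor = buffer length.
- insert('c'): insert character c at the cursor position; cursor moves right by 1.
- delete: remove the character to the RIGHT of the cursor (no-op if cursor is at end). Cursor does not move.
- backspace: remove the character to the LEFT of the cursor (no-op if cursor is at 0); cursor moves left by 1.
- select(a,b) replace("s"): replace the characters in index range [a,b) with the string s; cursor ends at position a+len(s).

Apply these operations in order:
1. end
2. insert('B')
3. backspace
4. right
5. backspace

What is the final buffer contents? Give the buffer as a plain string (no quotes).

After op 1 (end): buf='LJILM' cursor=5
After op 2 (insert('B')): buf='LJILMB' cursor=6
After op 3 (backspace): buf='LJILM' cursor=5
After op 4 (right): buf='LJILM' cursor=5
After op 5 (backspace): buf='LJIL' cursor=4

Answer: LJIL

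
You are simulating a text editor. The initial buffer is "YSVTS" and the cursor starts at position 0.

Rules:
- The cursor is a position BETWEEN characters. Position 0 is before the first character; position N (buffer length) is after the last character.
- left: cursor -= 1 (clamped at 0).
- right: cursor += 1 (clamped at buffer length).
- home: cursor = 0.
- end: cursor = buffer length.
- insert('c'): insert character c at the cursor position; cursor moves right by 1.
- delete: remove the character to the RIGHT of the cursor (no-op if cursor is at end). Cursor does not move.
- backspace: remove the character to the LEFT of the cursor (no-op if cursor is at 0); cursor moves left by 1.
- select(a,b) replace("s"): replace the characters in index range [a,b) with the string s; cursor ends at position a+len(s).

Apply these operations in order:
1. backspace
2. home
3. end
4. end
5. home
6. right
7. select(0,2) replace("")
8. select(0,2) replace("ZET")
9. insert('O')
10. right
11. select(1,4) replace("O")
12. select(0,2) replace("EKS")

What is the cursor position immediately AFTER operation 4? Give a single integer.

Answer: 5

Derivation:
After op 1 (backspace): buf='YSVTS' cursor=0
After op 2 (home): buf='YSVTS' cursor=0
After op 3 (end): buf='YSVTS' cursor=5
After op 4 (end): buf='YSVTS' cursor=5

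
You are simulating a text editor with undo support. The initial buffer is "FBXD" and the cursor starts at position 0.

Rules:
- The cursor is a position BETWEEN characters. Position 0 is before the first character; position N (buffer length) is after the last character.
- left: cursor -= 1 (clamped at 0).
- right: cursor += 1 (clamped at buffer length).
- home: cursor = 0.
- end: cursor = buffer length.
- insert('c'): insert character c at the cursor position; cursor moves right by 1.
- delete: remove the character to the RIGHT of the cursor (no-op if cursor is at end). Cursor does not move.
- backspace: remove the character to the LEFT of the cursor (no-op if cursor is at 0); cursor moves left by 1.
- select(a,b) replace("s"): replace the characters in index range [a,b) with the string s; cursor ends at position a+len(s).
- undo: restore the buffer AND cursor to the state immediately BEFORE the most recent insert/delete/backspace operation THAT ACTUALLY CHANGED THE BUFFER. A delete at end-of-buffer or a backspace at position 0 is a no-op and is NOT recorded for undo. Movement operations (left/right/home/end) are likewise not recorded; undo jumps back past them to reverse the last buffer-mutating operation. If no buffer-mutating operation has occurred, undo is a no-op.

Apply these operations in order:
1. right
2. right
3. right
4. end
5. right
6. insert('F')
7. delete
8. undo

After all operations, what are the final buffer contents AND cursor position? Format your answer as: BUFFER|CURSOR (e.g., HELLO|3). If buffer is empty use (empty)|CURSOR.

After op 1 (right): buf='FBXD' cursor=1
After op 2 (right): buf='FBXD' cursor=2
After op 3 (right): buf='FBXD' cursor=3
After op 4 (end): buf='FBXD' cursor=4
After op 5 (right): buf='FBXD' cursor=4
After op 6 (insert('F')): buf='FBXDF' cursor=5
After op 7 (delete): buf='FBXDF' cursor=5
After op 8 (undo): buf='FBXD' cursor=4

Answer: FBXD|4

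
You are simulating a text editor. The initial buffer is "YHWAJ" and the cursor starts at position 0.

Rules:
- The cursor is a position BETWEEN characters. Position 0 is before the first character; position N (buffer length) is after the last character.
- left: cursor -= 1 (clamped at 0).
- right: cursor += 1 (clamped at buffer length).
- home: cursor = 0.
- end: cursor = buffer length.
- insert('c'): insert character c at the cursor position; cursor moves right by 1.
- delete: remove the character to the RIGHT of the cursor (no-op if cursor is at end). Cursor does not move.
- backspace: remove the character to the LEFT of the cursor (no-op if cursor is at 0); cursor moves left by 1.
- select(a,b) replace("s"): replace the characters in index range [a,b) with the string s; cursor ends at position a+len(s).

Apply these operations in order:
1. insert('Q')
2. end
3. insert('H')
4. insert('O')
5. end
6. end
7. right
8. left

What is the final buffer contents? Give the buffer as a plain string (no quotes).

After op 1 (insert('Q')): buf='QYHWAJ' cursor=1
After op 2 (end): buf='QYHWAJ' cursor=6
After op 3 (insert('H')): buf='QYHWAJH' cursor=7
After op 4 (insert('O')): buf='QYHWAJHO' cursor=8
After op 5 (end): buf='QYHWAJHO' cursor=8
After op 6 (end): buf='QYHWAJHO' cursor=8
After op 7 (right): buf='QYHWAJHO' cursor=8
After op 8 (left): buf='QYHWAJHO' cursor=7

Answer: QYHWAJHO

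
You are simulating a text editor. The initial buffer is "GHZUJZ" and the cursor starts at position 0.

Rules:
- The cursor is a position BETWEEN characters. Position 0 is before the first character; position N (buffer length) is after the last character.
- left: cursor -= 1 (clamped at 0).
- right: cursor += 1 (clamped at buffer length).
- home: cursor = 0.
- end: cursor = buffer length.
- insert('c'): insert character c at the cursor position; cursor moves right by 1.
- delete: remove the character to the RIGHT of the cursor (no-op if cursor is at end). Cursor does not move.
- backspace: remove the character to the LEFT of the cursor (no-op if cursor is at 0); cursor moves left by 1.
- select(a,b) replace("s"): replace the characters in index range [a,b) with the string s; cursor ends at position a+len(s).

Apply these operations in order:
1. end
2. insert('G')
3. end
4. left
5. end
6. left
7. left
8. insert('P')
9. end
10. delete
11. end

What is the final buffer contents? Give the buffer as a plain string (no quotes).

After op 1 (end): buf='GHZUJZ' cursor=6
After op 2 (insert('G')): buf='GHZUJZG' cursor=7
After op 3 (end): buf='GHZUJZG' cursor=7
After op 4 (left): buf='GHZUJZG' cursor=6
After op 5 (end): buf='GHZUJZG' cursor=7
After op 6 (left): buf='GHZUJZG' cursor=6
After op 7 (left): buf='GHZUJZG' cursor=5
After op 8 (insert('P')): buf='GHZUJPZG' cursor=6
After op 9 (end): buf='GHZUJPZG' cursor=8
After op 10 (delete): buf='GHZUJPZG' cursor=8
After op 11 (end): buf='GHZUJPZG' cursor=8

Answer: GHZUJPZG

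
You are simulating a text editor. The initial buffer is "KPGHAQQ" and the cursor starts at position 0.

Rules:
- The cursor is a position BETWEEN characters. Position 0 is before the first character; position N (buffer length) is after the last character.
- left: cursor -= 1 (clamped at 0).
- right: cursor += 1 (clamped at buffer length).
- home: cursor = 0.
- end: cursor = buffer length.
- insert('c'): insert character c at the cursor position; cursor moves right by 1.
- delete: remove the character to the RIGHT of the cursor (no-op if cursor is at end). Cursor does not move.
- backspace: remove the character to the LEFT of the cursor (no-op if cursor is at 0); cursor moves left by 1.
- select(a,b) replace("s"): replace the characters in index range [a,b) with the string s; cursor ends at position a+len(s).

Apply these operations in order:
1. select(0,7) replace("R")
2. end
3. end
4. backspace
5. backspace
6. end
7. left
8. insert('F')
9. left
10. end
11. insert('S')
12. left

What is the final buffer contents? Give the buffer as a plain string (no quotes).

Answer: FS

Derivation:
After op 1 (select(0,7) replace("R")): buf='R' cursor=1
After op 2 (end): buf='R' cursor=1
After op 3 (end): buf='R' cursor=1
After op 4 (backspace): buf='(empty)' cursor=0
After op 5 (backspace): buf='(empty)' cursor=0
After op 6 (end): buf='(empty)' cursor=0
After op 7 (left): buf='(empty)' cursor=0
After op 8 (insert('F')): buf='F' cursor=1
After op 9 (left): buf='F' cursor=0
After op 10 (end): buf='F' cursor=1
After op 11 (insert('S')): buf='FS' cursor=2
After op 12 (left): buf='FS' cursor=1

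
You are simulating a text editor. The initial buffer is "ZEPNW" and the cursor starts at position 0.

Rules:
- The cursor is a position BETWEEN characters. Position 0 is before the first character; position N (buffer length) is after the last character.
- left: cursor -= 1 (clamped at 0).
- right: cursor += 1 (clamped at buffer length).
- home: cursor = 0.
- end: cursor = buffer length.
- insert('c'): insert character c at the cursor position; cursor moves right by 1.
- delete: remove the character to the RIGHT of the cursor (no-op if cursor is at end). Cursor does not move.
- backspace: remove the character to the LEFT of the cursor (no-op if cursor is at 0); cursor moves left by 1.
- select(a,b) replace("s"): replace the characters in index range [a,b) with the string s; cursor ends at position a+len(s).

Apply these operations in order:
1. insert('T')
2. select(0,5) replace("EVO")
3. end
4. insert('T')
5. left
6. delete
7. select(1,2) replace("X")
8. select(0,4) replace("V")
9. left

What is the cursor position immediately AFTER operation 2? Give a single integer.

Answer: 3

Derivation:
After op 1 (insert('T')): buf='TZEPNW' cursor=1
After op 2 (select(0,5) replace("EVO")): buf='EVOW' cursor=3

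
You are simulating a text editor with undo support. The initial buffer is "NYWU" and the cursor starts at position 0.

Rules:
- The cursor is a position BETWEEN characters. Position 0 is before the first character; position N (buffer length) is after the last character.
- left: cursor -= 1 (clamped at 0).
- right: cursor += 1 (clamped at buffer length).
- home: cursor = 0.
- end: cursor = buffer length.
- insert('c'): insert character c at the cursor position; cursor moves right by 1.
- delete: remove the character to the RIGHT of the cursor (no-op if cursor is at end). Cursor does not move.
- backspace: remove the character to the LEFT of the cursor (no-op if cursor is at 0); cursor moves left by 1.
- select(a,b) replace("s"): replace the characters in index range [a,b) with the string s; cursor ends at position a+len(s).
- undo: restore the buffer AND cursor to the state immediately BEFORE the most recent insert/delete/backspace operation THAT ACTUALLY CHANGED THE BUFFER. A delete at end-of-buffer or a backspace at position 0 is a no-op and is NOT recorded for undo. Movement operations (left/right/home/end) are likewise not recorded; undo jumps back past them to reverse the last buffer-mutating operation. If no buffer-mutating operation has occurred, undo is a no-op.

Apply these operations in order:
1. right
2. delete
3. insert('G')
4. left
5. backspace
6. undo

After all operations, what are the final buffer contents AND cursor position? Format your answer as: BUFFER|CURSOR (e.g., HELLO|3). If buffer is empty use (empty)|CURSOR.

After op 1 (right): buf='NYWU' cursor=1
After op 2 (delete): buf='NWU' cursor=1
After op 3 (insert('G')): buf='NGWU' cursor=2
After op 4 (left): buf='NGWU' cursor=1
After op 5 (backspace): buf='GWU' cursor=0
After op 6 (undo): buf='NGWU' cursor=1

Answer: NGWU|1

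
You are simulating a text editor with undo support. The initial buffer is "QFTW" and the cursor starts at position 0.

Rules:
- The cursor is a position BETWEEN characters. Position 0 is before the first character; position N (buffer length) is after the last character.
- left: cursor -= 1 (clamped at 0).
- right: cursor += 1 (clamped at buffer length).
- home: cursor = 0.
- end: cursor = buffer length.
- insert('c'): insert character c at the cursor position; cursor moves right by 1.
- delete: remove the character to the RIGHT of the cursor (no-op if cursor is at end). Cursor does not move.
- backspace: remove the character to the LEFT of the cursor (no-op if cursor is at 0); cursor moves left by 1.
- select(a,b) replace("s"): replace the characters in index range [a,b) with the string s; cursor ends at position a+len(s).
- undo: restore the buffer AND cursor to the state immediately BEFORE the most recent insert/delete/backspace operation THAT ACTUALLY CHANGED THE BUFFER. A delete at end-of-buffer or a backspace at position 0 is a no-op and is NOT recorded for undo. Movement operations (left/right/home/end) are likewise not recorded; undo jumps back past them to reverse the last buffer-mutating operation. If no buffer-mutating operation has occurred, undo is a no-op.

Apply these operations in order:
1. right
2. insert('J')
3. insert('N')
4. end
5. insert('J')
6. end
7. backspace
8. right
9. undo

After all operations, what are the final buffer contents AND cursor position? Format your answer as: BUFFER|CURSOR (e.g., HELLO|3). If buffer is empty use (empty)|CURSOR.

Answer: QJNFTWJ|7

Derivation:
After op 1 (right): buf='QFTW' cursor=1
After op 2 (insert('J')): buf='QJFTW' cursor=2
After op 3 (insert('N')): buf='QJNFTW' cursor=3
After op 4 (end): buf='QJNFTW' cursor=6
After op 5 (insert('J')): buf='QJNFTWJ' cursor=7
After op 6 (end): buf='QJNFTWJ' cursor=7
After op 7 (backspace): buf='QJNFTW' cursor=6
After op 8 (right): buf='QJNFTW' cursor=6
After op 9 (undo): buf='QJNFTWJ' cursor=7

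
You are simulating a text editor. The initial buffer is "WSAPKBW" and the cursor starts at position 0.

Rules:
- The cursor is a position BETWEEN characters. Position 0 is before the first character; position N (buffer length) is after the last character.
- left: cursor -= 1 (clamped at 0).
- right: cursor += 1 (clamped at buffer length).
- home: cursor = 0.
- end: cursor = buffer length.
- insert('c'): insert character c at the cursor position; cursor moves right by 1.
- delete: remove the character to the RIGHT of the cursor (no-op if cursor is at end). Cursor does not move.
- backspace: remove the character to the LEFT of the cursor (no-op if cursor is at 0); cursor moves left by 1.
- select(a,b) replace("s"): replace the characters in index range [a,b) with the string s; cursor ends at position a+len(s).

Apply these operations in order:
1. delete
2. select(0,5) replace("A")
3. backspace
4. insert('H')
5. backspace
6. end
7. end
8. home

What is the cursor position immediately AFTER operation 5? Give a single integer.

Answer: 0

Derivation:
After op 1 (delete): buf='SAPKBW' cursor=0
After op 2 (select(0,5) replace("A")): buf='AW' cursor=1
After op 3 (backspace): buf='W' cursor=0
After op 4 (insert('H')): buf='HW' cursor=1
After op 5 (backspace): buf='W' cursor=0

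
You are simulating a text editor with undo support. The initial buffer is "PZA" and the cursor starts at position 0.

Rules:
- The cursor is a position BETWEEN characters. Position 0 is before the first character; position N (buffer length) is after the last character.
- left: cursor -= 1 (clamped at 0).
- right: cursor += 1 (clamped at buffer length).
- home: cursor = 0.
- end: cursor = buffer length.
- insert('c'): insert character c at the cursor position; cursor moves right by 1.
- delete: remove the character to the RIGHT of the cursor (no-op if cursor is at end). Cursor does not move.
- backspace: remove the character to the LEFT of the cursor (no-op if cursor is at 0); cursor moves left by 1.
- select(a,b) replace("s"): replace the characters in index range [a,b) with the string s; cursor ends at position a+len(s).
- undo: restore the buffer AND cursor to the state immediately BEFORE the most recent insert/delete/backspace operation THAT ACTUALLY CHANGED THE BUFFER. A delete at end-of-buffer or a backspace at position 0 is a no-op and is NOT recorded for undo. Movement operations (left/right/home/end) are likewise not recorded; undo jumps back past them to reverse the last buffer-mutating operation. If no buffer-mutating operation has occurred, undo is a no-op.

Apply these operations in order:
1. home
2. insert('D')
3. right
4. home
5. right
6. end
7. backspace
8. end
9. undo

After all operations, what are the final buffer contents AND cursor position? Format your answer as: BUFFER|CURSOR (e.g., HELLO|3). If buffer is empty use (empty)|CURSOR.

After op 1 (home): buf='PZA' cursor=0
After op 2 (insert('D')): buf='DPZA' cursor=1
After op 3 (right): buf='DPZA' cursor=2
After op 4 (home): buf='DPZA' cursor=0
After op 5 (right): buf='DPZA' cursor=1
After op 6 (end): buf='DPZA' cursor=4
After op 7 (backspace): buf='DPZ' cursor=3
After op 8 (end): buf='DPZ' cursor=3
After op 9 (undo): buf='DPZA' cursor=4

Answer: DPZA|4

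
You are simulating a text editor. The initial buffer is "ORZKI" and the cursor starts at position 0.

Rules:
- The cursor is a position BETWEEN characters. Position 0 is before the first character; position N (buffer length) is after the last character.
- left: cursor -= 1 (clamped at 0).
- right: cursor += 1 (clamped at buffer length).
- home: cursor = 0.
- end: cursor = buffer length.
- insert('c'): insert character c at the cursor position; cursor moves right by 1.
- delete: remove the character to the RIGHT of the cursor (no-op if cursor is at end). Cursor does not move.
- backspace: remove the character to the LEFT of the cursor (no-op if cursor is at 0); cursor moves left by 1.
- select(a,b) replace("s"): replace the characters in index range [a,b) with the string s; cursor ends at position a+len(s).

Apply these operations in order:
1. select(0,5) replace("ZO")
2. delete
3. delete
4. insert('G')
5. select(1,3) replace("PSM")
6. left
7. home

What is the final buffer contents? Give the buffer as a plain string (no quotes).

Answer: ZPSM

Derivation:
After op 1 (select(0,5) replace("ZO")): buf='ZO' cursor=2
After op 2 (delete): buf='ZO' cursor=2
After op 3 (delete): buf='ZO' cursor=2
After op 4 (insert('G')): buf='ZOG' cursor=3
After op 5 (select(1,3) replace("PSM")): buf='ZPSM' cursor=4
After op 6 (left): buf='ZPSM' cursor=3
After op 7 (home): buf='ZPSM' cursor=0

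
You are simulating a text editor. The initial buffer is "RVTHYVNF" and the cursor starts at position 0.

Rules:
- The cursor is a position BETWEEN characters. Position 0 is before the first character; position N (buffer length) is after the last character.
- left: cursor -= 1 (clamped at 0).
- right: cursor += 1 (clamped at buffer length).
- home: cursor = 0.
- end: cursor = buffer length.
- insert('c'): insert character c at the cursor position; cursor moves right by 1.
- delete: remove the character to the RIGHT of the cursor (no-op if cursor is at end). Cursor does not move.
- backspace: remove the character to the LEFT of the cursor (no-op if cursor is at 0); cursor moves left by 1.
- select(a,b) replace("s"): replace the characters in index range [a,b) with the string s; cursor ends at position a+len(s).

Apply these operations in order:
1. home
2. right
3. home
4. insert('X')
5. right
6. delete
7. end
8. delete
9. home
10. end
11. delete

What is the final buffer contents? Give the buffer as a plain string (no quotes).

Answer: XRTHYVNF

Derivation:
After op 1 (home): buf='RVTHYVNF' cursor=0
After op 2 (right): buf='RVTHYVNF' cursor=1
After op 3 (home): buf='RVTHYVNF' cursor=0
After op 4 (insert('X')): buf='XRVTHYVNF' cursor=1
After op 5 (right): buf='XRVTHYVNF' cursor=2
After op 6 (delete): buf='XRTHYVNF' cursor=2
After op 7 (end): buf='XRTHYVNF' cursor=8
After op 8 (delete): buf='XRTHYVNF' cursor=8
After op 9 (home): buf='XRTHYVNF' cursor=0
After op 10 (end): buf='XRTHYVNF' cursor=8
After op 11 (delete): buf='XRTHYVNF' cursor=8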